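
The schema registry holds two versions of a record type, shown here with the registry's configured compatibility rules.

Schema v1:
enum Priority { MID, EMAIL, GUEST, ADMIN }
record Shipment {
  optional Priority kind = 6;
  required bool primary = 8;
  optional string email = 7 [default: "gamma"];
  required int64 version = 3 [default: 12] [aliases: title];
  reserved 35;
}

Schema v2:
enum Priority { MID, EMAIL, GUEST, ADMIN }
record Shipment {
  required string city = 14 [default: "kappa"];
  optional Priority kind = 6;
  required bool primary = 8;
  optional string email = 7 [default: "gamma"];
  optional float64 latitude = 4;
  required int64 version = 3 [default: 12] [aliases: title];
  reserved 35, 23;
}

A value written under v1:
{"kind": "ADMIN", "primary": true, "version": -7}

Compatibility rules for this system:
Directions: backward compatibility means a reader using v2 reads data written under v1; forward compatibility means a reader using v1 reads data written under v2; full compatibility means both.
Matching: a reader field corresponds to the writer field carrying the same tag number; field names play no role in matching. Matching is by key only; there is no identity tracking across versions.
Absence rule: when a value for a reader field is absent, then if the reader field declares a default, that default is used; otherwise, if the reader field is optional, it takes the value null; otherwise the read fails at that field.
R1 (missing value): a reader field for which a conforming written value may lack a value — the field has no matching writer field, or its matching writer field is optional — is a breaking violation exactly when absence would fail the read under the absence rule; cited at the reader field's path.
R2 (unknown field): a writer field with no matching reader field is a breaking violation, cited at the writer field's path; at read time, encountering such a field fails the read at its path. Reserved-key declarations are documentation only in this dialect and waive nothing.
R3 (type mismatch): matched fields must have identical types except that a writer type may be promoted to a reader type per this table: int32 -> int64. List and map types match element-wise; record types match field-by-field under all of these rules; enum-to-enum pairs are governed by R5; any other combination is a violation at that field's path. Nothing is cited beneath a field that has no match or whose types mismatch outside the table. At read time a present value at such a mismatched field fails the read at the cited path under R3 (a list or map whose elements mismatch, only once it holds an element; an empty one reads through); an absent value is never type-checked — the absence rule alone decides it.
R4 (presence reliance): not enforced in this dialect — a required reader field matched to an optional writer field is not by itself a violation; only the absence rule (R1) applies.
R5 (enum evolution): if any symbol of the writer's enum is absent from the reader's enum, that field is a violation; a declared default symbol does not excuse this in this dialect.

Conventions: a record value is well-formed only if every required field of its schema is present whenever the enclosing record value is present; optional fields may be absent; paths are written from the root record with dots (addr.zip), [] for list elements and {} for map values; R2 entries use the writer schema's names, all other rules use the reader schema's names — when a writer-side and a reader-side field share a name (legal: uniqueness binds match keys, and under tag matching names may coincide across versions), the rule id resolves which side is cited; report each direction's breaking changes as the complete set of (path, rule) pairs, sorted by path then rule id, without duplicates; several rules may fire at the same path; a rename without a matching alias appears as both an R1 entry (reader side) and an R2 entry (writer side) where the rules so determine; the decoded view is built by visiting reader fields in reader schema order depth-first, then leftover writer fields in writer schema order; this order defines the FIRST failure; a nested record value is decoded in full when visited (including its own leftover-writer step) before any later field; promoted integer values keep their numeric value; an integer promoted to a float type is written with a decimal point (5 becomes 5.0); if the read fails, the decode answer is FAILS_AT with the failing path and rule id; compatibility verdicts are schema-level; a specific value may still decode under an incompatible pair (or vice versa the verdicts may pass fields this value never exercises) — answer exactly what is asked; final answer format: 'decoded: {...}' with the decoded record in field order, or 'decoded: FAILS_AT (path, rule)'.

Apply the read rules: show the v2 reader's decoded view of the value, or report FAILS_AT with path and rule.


decoded: {"city": "kappa", "kind": "ADMIN", "primary": true, "email": "gamma", "latitude": null, "version": -7}

each type pair in Shipment: writer, then reader
migrating the Shipment value to v2:
  city := "kappa" (no value, default fills)
  kind := "ADMIN"
  primary := true
  email := "gamma" (no value, default fills)
  latitude := null (not supplied -> null)
  version := -7
  => decoded: {"city": "kappa", "kind": "ADMIN", "primary": true, "email": "gamma", "latitude": null, "version": -7}


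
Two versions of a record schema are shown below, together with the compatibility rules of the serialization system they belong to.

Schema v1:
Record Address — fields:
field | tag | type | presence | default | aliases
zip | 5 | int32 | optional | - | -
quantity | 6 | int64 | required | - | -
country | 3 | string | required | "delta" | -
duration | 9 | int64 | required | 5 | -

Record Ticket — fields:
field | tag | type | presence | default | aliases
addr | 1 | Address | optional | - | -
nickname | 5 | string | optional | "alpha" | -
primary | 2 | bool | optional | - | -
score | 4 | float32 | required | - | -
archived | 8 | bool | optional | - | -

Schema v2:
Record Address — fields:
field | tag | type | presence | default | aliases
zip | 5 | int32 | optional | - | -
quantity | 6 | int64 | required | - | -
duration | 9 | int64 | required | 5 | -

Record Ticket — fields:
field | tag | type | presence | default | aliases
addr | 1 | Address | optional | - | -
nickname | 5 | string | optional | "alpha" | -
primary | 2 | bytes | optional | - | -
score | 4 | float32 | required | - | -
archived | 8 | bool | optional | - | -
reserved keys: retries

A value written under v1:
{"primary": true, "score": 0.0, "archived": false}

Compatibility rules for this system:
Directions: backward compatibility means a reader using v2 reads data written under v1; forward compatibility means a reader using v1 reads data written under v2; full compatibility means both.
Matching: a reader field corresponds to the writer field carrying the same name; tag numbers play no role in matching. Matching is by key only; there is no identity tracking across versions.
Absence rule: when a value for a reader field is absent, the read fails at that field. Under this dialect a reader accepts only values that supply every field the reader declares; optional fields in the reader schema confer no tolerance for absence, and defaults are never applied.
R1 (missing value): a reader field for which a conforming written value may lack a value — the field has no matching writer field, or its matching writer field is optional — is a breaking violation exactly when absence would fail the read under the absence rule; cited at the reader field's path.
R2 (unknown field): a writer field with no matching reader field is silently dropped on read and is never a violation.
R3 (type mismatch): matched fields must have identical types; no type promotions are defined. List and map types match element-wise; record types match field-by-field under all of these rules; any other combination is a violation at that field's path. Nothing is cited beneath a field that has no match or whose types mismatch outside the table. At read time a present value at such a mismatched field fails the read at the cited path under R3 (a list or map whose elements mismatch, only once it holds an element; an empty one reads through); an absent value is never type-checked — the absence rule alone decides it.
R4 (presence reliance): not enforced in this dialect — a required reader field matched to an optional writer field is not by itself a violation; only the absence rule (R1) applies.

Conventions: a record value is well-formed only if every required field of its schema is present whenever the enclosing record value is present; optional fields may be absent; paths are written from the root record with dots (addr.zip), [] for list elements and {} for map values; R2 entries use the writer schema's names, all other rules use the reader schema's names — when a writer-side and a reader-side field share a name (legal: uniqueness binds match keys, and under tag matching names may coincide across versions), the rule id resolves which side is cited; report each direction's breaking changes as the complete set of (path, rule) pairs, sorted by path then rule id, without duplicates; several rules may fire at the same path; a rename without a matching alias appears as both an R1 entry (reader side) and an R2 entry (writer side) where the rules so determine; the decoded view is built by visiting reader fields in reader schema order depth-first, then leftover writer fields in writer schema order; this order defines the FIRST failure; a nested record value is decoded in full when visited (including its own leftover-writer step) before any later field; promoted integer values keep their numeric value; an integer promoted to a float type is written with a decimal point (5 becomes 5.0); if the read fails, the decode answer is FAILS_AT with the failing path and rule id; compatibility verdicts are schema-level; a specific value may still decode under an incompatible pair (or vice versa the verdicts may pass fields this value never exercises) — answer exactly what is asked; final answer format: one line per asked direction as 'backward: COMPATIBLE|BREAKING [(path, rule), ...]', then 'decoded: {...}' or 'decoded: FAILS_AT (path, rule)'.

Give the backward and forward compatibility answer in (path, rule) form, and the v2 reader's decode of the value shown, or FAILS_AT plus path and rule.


the writer's type comes first in each Ticket pair
backward for Ticket (reader v2, writer v1):
  Address -> Address, writer optional: addr aligns to addr
  string -> string, writer optional: nickname aligns to nickname
  bool -> bytes, writer optional: primary aligns to primary
  float32 -> float32, writer required: score aligns to score
  bool -> bool, writer optional: archived aligns to archived
  int32 -> int32, writer optional: addr.zip aligns to addr.zip
  int64 -> int64, writer required: addr.quantity aligns to addr.quantity
  int64 -> int64, writer required: addr.duration aligns to addr.duration
  writer addr.country: unknown to reader
  rule R1 violated at addr
  rule R1 violated at addr.zip
  rule R1 violated at archived
  rule R1 violated at nickname
  rule R1 violated at primary
  rule R3 violated at primary
  => backward: BREAKING (6)
forward for Ticket (reader v1, writer v2):
  Address -> Address, writer optional: addr aligns to addr
  string -> string, writer optional: nickname aligns to nickname
  bytes -> bool, writer optional: primary aligns to primary
  float32 -> float32, writer required: score aligns to score
  bool -> bool, writer optional: archived aligns to archived
  int32 -> int32, writer optional: addr.zip aligns to addr.zip
  int64 -> int64, writer required: addr.quantity aligns to addr.quantity
  addr.country has no writer counterpart
  int64 -> int64, writer required: addr.duration aligns to addr.duration
  rule R1 violated at addr
  rule R1 violated at addr.country
  rule R1 violated at addr.zip
  rule R1 violated at archived
  rule R1 violated at nickname
  rule R1 violated at primary
  rule R3 violated at primary
  => forward: BREAKING (7)
decode walk for Ticket under reader schema v2:
  read fails at addr under R1 (no fill)
  => FAILS_AT (addr, R1)

backward: BREAKING [(addr, R1), (addr.zip, R1), (archived, R1), (nickname, R1), (primary, R1), (primary, R3)]; forward: BREAKING [(addr, R1), (addr.country, R1), (addr.zip, R1), (archived, R1), (nickname, R1), (primary, R1), (primary, R3)]; decoded: FAILS_AT (addr, R1)


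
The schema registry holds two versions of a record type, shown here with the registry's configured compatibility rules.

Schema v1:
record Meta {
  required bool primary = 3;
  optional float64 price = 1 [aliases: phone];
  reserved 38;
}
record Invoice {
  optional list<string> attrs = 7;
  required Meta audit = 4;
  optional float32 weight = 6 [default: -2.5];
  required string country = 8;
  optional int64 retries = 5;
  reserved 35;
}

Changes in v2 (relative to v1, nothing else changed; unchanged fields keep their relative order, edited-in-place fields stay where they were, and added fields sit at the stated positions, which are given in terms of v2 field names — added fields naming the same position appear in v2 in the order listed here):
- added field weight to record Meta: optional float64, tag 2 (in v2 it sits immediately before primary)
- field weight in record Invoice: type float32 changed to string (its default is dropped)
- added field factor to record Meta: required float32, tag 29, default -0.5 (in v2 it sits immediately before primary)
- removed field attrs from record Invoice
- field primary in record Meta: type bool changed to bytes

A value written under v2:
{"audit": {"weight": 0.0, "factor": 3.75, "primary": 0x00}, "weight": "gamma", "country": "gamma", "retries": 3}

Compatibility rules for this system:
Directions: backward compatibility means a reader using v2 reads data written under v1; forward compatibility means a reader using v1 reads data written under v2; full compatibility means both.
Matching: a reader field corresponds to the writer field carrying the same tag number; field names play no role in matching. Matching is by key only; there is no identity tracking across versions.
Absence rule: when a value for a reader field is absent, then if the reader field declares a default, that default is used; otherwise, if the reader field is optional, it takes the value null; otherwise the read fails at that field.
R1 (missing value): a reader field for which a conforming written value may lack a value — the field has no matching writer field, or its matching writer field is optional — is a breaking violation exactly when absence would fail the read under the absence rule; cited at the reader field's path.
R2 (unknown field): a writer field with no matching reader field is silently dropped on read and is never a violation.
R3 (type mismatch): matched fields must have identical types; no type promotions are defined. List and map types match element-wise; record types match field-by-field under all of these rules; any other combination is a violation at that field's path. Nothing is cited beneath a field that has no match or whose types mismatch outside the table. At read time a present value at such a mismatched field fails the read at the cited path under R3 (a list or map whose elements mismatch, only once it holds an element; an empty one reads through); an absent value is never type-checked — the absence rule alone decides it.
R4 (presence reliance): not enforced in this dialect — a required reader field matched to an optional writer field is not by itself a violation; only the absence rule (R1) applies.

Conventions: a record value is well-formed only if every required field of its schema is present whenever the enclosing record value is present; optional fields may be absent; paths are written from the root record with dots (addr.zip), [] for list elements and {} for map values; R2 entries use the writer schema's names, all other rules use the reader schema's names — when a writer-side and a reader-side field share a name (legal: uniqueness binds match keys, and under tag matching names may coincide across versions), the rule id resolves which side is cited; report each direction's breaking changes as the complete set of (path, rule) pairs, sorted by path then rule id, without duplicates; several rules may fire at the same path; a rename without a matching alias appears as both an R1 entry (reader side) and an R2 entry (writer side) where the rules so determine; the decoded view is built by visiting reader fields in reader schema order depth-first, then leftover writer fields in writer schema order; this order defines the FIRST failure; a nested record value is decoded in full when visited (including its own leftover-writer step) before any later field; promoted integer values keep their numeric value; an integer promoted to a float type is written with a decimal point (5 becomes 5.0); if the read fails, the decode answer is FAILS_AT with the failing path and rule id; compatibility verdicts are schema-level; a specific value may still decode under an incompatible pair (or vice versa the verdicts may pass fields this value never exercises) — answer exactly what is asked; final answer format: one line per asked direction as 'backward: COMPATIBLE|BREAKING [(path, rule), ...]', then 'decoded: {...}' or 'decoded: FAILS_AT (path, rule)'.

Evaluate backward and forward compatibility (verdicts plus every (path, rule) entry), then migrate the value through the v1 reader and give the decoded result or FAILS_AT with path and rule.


backward: BREAKING [(audit.primary, R3), (weight, R3)]; forward: BREAKING [(audit.primary, R3), (weight, R3)]; decoded: FAILS_AT (audit.primary, R3)

each type pair in Invoice: writer, then reader
backward on Invoice — v2 reading data written by v1:
  audit: Meta -> Meta, writer required; from audit
  weight: float32 -> string, writer optional; from weight
  country: string -> string, writer required; from country
  retries: int64 -> int64, writer optional; from retries
  leftover writer field: attrs
  audit.weight has no writer counterpart
  audit.factor has no writer counterpart
  audit.primary: bool -> bytes, writer required; from audit.primary
  audit.price: float64 -> float64, writer optional; from audit.price
  breaking: (audit.primary, R3)
  breaking: (weight, R3)
  backward on Invoice therefore BREAKING (2)
forward on Invoice — v1 reading data written by v2:
  attrs has no writer counterpart
  audit: Meta -> Meta, writer required; from audit
  weight: string -> float32, writer optional; from weight
  country: string -> string, writer required; from country
  retries: int64 -> int64, writer optional; from retries
  audit.primary: bytes -> bool, writer required; from audit.primary
  audit.price: float64 -> float64, writer optional; from audit.price
  leftover writer field: audit.weight
  leftover writer field: audit.factor
  breaking: (audit.primary, R3)
  breaking: (weight, R3)
  forward on Invoice therefore BREAKING (2)
decoding the Invoice value with the v1 reader:
  attrs := null (missing; optional => null)
  read fails at audit.primary under R3
  => FAILS_AT (audit.primary, R3)


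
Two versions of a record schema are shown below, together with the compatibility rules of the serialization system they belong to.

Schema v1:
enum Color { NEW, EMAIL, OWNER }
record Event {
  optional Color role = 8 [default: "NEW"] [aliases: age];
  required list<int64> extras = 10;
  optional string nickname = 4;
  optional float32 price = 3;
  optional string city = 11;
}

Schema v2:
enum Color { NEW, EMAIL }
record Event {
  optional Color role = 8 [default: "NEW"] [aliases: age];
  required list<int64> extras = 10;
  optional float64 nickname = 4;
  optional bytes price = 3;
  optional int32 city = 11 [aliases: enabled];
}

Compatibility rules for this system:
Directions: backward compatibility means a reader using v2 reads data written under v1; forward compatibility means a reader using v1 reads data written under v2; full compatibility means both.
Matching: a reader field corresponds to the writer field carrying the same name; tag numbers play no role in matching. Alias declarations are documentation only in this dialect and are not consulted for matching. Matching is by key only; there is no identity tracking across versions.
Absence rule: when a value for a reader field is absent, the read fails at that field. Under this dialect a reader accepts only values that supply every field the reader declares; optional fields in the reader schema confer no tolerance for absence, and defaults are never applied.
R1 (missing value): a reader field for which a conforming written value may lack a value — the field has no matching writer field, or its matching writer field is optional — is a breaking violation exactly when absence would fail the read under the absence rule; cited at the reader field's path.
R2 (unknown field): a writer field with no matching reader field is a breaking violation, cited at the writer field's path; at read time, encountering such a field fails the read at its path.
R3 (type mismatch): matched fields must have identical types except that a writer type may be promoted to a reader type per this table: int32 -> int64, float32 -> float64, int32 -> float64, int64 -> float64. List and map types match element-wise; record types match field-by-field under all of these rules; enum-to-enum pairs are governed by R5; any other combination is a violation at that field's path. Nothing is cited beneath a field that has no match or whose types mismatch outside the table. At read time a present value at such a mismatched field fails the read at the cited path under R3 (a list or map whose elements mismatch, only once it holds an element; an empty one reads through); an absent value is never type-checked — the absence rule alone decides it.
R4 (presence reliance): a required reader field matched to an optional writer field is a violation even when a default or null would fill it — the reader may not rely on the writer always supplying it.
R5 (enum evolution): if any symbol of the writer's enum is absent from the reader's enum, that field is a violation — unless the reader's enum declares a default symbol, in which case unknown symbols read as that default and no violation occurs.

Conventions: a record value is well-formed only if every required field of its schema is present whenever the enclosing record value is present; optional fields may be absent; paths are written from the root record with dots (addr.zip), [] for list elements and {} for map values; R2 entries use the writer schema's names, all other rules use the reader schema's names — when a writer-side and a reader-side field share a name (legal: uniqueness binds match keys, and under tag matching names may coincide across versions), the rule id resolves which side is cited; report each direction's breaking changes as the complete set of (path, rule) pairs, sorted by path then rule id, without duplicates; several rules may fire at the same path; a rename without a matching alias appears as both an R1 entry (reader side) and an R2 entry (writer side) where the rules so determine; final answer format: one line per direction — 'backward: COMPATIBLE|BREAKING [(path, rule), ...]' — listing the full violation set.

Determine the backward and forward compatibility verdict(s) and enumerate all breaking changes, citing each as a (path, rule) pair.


each type pair in Event: writer, then reader
checking backward for Event: reader v2 against writer v1:
  writer optional, Color -> Color: reader role maps from writer role
  writer required, list<int64> -> list<int64>: reader extras maps from writer extras
  writer optional, string -> float64: reader nickname maps from writer nickname
  writer optional, float32 -> bytes: reader price maps from writer price
  writer optional, string -> int32: reader city maps from writer city
  violation R1 at city
  violation R3 at city
  violation R1 at nickname
  violation R3 at nickname
  violation R1 at price
  violation R3 at price
  violation R1 at role
  violation R5 at role
  backward on Event therefore BREAKING (8)
checking forward for Event: reader v1 against writer v2:
  writer optional, Color -> Color: reader role maps from writer role
  writer required, list<int64> -> list<int64>: reader extras maps from writer extras
  writer optional, float64 -> string: reader nickname maps from writer nickname
  writer optional, bytes -> float32: reader price maps from writer price
  writer optional, int32 -> string: reader city maps from writer city
  violation R1 at city
  violation R3 at city
  violation R1 at nickname
  violation R3 at nickname
  violation R1 at price
  violation R3 at price
  violation R1 at role
  forward on Event therefore BREAKING (7)

backward: BREAKING [(city, R1), (city, R3), (nickname, R1), (nickname, R3), (price, R1), (price, R3), (role, R1), (role, R5)]; forward: BREAKING [(city, R1), (city, R3), (nickname, R1), (nickname, R3), (price, R1), (price, R3), (role, R1)]


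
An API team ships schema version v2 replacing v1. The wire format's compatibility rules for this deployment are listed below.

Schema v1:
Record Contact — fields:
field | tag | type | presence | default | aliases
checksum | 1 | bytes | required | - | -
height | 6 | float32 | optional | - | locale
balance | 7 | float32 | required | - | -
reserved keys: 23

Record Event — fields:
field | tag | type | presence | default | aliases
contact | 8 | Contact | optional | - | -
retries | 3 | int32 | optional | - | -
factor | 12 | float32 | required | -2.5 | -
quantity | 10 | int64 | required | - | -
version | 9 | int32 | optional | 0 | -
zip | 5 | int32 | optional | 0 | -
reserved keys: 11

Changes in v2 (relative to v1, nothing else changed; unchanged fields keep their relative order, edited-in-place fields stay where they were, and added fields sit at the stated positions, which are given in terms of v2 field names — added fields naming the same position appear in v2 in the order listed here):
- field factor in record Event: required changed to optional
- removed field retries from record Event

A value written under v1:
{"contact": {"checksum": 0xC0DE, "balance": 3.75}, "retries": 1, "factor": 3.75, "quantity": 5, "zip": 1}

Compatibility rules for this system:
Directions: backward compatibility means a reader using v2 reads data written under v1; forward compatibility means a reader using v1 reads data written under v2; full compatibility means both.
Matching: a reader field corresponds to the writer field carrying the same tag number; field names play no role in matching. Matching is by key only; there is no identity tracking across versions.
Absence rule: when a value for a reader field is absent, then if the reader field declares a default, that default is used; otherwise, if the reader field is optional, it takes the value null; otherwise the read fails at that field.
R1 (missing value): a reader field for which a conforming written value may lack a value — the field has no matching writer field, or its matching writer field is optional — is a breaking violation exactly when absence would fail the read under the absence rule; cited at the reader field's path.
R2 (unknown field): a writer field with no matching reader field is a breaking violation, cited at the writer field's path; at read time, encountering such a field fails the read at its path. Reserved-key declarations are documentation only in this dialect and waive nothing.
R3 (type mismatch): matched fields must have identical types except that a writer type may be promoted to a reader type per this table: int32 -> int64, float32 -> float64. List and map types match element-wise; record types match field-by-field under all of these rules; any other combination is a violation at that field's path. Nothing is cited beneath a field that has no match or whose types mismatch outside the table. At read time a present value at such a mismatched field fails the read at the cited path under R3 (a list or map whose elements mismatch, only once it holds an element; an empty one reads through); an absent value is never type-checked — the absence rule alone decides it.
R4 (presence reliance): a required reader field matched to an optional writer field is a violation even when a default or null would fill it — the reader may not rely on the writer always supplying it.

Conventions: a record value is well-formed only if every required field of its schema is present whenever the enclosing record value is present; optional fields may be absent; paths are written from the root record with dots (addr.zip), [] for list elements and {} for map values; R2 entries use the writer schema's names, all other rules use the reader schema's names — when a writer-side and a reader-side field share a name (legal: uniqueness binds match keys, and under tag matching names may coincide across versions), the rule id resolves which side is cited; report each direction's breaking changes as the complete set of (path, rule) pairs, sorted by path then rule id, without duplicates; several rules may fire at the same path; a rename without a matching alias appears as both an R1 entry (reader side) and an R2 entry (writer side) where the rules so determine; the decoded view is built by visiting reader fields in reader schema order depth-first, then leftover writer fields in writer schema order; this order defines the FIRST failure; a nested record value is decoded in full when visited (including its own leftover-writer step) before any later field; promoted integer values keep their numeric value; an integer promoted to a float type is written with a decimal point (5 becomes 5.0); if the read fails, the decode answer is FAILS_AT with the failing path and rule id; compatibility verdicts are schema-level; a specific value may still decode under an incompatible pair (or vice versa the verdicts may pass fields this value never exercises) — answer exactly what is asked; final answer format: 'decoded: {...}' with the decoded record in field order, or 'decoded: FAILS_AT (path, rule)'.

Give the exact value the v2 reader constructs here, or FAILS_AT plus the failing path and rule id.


decoded: FAILS_AT (retries, R2)

each type pair in Event: writer, then reader
decode (reader v2):
  contact.checksum := 0xC0DE
  contact.height := null (absent, optional -> null)
  contact.balance := 3.75
  factor := 3.75
  quantity := 5
  version := 0 (absent -> default)
  zip := 1
  read fails at retries under R2 (unknown field)
  => FAILS_AT (retries, R2)
ruling out the remaining Event differences:
  field factor in record Event: required changed to optional -> affects the rule determinations only; this particular Event value decodes identically


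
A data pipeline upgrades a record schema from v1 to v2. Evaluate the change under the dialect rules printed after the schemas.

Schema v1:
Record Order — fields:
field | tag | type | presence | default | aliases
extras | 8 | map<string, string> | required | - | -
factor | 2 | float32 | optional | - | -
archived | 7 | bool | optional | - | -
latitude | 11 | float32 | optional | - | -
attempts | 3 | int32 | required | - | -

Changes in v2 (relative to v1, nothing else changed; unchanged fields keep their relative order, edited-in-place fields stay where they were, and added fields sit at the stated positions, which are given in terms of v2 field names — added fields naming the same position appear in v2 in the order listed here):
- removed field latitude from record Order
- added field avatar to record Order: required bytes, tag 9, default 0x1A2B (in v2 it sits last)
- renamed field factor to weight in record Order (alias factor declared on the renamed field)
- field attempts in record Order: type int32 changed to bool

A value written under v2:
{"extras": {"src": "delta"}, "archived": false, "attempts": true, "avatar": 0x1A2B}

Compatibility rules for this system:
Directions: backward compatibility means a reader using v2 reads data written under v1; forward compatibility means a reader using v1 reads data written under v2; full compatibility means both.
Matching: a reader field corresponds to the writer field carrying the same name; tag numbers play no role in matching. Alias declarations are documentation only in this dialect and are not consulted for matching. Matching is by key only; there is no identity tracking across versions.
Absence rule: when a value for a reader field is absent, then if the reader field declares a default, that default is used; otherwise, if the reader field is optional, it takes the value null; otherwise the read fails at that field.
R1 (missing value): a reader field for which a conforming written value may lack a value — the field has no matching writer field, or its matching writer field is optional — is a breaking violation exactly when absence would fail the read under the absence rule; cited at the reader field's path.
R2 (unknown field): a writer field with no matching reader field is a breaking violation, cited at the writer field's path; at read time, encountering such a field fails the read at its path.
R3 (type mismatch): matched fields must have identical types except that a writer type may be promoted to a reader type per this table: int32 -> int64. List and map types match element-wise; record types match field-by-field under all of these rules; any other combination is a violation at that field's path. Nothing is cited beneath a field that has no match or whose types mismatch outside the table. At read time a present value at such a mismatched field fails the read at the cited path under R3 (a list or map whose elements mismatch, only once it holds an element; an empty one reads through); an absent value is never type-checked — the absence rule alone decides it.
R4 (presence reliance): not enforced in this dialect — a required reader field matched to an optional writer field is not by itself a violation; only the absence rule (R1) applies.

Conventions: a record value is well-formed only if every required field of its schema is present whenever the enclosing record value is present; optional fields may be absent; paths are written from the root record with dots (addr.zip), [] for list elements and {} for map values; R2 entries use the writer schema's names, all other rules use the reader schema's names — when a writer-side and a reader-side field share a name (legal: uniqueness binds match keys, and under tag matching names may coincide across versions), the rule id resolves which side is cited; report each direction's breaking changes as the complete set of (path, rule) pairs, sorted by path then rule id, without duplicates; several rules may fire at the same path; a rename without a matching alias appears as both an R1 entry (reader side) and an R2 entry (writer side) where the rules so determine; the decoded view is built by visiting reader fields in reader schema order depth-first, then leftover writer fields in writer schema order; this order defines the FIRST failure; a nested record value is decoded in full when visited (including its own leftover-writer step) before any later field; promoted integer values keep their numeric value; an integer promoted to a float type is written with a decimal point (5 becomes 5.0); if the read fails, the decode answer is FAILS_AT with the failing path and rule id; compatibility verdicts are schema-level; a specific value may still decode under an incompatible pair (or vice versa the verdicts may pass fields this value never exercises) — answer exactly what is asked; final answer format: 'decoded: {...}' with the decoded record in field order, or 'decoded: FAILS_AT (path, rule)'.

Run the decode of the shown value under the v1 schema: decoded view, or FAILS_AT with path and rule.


the writer's type comes first in each Order pair
decode walk for Order under reader schema v1:
  extras := {"src": "delta"}
  factor := null (not supplied -> null)
  archived := false
  latitude := null (not supplied -> null)
  read fails at attempts under R3
  => FAILS_AT (attempts, R3)
the rest of the Order diff is inert for this question:
  removed field latitude from record Order -> affects the rule determinations only; this particular Order value decodes identically
  added field avatar to record Order: required bytes, tag 9, default 0x1A2B (in v2 it sits last) -> affects the rule determinations only; this particular Order value decodes identically
  renamed field factor to weight in record Order (alias factor declared on the renamed field) -> affects the rule determinations only; this particular Order value decodes identically

decoded: FAILS_AT (attempts, R3)


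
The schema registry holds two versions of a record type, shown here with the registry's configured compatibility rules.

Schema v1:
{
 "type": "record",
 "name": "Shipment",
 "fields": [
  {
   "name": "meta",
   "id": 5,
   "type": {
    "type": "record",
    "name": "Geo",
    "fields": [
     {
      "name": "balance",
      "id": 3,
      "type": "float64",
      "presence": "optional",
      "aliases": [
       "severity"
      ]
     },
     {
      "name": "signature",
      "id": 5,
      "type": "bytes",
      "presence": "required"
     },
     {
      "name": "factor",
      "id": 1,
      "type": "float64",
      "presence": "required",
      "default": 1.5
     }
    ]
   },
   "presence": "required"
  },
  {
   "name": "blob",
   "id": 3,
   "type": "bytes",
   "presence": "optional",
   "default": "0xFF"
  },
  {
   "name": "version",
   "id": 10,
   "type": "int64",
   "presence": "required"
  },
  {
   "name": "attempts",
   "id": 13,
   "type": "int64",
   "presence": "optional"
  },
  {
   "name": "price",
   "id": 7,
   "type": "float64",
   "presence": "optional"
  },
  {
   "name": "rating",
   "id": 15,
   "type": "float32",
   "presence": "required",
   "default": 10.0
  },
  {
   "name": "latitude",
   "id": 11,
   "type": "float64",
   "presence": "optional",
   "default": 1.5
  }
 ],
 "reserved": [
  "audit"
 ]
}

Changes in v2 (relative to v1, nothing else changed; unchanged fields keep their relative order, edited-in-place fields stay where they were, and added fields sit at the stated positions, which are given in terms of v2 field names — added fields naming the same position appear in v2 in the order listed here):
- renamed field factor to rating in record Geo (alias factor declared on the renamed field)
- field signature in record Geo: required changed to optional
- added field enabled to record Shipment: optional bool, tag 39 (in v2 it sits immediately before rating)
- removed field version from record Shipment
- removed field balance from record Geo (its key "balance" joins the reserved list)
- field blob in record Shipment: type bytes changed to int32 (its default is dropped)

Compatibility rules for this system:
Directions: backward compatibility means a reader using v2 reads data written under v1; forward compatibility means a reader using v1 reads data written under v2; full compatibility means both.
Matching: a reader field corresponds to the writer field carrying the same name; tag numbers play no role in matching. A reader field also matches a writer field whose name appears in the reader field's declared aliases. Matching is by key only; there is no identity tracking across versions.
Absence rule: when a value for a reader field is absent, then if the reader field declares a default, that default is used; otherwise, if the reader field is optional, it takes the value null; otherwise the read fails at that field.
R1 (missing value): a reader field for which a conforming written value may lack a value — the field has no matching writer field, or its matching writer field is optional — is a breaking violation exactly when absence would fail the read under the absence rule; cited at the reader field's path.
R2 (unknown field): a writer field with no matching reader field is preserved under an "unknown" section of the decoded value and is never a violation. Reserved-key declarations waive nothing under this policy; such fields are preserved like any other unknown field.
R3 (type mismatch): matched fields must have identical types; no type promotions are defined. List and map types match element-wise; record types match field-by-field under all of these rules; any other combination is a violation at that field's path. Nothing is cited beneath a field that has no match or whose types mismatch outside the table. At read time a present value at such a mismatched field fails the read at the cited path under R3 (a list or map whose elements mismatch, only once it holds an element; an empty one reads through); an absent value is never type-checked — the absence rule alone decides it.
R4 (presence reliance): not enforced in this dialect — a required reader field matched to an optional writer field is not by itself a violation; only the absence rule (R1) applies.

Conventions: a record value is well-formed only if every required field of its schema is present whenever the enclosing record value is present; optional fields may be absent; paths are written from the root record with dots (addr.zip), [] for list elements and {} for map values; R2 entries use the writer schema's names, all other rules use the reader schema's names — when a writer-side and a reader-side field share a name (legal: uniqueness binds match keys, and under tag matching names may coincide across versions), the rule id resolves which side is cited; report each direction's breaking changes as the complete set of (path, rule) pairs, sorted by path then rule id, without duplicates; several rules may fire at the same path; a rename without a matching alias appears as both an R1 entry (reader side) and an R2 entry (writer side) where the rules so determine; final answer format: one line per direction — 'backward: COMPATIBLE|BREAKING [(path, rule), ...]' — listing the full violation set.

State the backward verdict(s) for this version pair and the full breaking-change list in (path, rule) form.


each type pair in Shipment: writer, then reader
backward for Shipment (reader v2, writer v1):
  Geo -> Geo, writer required: meta aligns to meta
  bytes -> int32, writer optional: blob aligns to blob
  int64 -> int64, writer optional: attempts aligns to attempts
  float64 -> float64, writer optional: price aligns to price
  enabled: no writer match
  float32 -> float32, writer required: rating aligns to rating
  float64 -> float64, writer optional: latitude aligns to latitude
  writer version: unknown to reader
  bytes -> bytes, writer required: meta.signature aligns to meta.signature
  float64 -> float64, writer required: meta.rating aligns to meta.factor
  writer meta.balance: unknown to reader
  rule R3 violated at blob
  => 1 violation(s): backward is BREAKING for Shipment
ruling out the remaining Shipment differences:
  renamed field factor to rating in record Geo (alias factor declared on the renamed field) -> triggers nothing under Shipment's printed rules — same verdict
  field signature in record Geo: required changed to optional -> affects forward compatibility only, which is not asked
  added field enabled to record Shipment: optional bool, tag 39 (in v2 it sits immediately before rating) -> triggers nothing under Shipment's printed rules — same verdict
  removed field version from record Shipment -> affects forward compatibility only, which is not asked
  removed field balance from record Geo (its key "balance" joins the reserved list) -> triggers nothing under Shipment's printed rules — same verdict

backward: BREAKING [(blob, R3)]
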